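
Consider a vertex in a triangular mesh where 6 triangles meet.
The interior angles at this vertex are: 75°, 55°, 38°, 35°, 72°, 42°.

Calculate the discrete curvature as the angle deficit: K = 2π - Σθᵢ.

Sum of angles = 317°. K = 360° - 317° = 43° = 43π/180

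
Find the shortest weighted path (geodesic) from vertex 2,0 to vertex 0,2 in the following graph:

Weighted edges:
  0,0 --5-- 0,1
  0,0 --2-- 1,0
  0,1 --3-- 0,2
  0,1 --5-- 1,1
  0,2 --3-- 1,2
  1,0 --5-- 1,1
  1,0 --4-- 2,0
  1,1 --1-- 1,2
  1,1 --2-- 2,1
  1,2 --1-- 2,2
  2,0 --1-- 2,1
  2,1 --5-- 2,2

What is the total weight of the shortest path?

Shortest path: 2,0 → 2,1 → 1,1 → 1,2 → 0,2, total weight = 7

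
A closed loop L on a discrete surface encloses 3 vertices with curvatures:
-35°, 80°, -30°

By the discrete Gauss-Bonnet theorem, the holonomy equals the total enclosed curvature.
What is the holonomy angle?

Holonomy = total enclosed curvature = (-35°) + 80° + (-30°) = 15°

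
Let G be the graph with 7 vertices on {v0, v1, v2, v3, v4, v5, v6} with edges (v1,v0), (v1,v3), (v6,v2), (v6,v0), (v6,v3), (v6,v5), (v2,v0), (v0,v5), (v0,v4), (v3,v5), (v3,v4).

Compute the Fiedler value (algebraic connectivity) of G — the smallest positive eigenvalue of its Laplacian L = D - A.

Degrees: deg(v0) = 5, deg(v1) = 2, deg(v2) = 2, deg(v3) = 4, deg(v4) = 2, deg(v5) = 3, deg(v6) = 4.
L = D − A with rows/columns ordered (v0, v1, v2, v3, v4, v5, v6):
  [ 5, -1, -1,  0, -1, -1, -1]
  [-1,  2,  0, -1,  0,  0,  0]
  [-1,  0,  2,  0,  0,  0, -1]
  [ 0, -1,  0,  4, -1, -1, -1]
  [-1,  0,  0, -1,  2,  0,  0]
  [-1,  0,  0, -1,  0,  3, -1]
  [-1,  0, -1, -1,  0, -1,  4]
Characteristic polynomial: det(λI − L) = λ(λ² − 6λ + 7)(λ − 2)(λ² − 9λ + 16)(λ − 5).
Roots: λ = 0; (λ² − 6λ + 7) = 0 ⇒ λ = 3 ± √2 ≈ 1.5858, 4.4142; (λ − 2) = 0 ⇒ λ = 2; (λ² − 9λ + 16) = 0 ⇒ λ = (9 ± √17)/2 ≈ 2.4384, 6.5616; (λ − 5) = 0 ⇒ λ = 5.
(Check: the roots sum (with multiplicity) to 22, matching trace L = Σdeg = 2·11 = 22.)
Laplacian eigenvalues: [0.0, 1.5858, 2.0, 2.4384, 4.4142, 5.0, 6.5616]. Algebraic connectivity (smallest non-zero eigenvalue) = 1.5858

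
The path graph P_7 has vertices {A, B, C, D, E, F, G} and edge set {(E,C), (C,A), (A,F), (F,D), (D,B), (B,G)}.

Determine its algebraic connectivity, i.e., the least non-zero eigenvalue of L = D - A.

The path graph P_n has Laplacian eigenvalues λ_k = 2 − 2cos(kπ/n), k = 0, 1, …, n−1. Here n = 7:
k=0: 2 − 2cos(0) = 0.0; k=1: 2 − 2cos(π/7) = 0.1981; k=2: 2 − 2cos(2π/7) = 0.753; k=3: 2 − 2cos(3π/7) = 1.555; k=4: 2 − 2cos(4π/7) = 2.445; k=5: 2 − 2cos(5π/7) = 3.247; k=6: 2 − 2cos(6π/7) = 3.8019.
Laplacian eigenvalues: [0.0, 0.1981, 0.753, 1.555, 2.445, 3.247, 3.8019]. Algebraic connectivity (smallest non-zero eigenvalue) = 0.1981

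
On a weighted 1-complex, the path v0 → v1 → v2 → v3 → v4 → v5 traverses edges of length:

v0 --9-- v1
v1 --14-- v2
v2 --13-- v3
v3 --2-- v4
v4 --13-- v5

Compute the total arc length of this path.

Arc length = 9 + 14 + 13 + 2 + 13 = 51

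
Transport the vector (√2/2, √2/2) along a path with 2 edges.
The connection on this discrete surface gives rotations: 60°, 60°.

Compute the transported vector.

Total rotation: 60° + 60° = 120°. Final vector: (-0.9659, 0.2588)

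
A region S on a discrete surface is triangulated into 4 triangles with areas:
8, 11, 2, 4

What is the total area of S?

8 + 11 + 2 + 4 = 25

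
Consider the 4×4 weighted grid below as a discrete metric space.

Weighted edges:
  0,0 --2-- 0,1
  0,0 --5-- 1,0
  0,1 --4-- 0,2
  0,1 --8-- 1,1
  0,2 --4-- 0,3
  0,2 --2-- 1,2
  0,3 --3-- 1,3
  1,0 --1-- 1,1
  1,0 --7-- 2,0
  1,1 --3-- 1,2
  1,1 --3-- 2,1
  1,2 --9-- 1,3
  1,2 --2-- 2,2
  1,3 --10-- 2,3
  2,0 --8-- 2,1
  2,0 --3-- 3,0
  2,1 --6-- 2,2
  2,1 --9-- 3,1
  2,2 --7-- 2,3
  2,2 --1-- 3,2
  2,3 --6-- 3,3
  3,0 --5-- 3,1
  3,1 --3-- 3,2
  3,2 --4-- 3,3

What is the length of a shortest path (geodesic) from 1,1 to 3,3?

Shortest path: 1,1 → 1,2 → 2,2 → 3,2 → 3,3, total weight = 10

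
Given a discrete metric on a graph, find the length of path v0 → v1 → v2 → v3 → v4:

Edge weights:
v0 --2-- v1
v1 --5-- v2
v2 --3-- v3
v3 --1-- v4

Arc length = 2 + 5 + 3 + 1 = 11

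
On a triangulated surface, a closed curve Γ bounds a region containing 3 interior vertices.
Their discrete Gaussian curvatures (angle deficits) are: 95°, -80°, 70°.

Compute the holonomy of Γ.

Holonomy = total enclosed curvature = 95° + (-80°) + 70° = 85°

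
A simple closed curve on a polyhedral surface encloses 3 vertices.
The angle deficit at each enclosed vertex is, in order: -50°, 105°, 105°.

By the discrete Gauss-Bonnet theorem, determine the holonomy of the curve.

Holonomy = total enclosed curvature = (-50°) + 105° + 105° = 160°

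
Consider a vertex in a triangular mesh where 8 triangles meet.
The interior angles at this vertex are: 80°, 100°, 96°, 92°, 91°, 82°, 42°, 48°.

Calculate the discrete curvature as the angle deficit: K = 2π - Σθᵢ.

Sum of angles = 631°. K = 360° - 631° = -271° = -271π/180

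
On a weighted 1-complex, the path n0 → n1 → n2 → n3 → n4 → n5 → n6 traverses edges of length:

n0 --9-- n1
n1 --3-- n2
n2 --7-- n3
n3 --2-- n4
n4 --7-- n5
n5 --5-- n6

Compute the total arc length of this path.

Arc length = 9 + 3 + 7 + 2 + 7 + 5 = 33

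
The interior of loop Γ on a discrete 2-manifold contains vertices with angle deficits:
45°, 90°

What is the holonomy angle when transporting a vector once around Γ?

Holonomy = total enclosed curvature = 45° + 90° = 135°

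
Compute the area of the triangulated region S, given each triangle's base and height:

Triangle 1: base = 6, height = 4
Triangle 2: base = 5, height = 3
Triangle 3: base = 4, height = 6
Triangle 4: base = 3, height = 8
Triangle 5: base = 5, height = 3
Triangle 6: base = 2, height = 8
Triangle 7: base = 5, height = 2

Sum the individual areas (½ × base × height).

(1/2)×6×4 + (1/2)×5×3 + (1/2)×4×6 + (1/2)×3×8 + (1/2)×5×3 + (1/2)×2×8 + (1/2)×5×2 = 64.0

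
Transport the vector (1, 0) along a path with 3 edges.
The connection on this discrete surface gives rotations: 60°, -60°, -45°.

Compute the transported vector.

Total rotation: 60° + (-60°) + (-45°) = -45°. Final vector: (0.7071, -0.7071)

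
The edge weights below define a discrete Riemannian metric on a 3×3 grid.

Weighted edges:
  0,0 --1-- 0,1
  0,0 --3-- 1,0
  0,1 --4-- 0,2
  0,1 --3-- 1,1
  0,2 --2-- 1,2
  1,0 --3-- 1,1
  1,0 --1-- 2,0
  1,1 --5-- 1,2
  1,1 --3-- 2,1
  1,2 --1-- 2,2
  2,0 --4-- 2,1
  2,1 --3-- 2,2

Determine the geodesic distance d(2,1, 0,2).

Shortest path: 2,1 → 2,2 → 1,2 → 0,2, total weight = 6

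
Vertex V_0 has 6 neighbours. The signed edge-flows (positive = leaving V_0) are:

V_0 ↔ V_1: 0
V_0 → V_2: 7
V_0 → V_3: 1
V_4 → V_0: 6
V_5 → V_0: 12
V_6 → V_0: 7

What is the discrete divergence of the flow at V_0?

Divergence = sum of outgoing flows = 0 + 7 + 1 + (-6) + (-12) + (-7) = -17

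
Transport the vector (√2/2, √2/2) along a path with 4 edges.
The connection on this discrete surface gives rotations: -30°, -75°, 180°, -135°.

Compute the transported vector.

Total rotation: (-30°) + (-75°) + 180° + (-135°) = -60°. Final vector: (0.9659, -0.2588)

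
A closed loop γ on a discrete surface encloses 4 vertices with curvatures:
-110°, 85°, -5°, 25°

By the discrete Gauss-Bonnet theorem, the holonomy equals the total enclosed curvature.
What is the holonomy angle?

Holonomy = total enclosed curvature = (-110°) + 85° + (-5°) + 25° = -5°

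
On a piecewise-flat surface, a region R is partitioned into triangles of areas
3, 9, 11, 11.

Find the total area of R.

3 + 9 + 11 + 11 = 34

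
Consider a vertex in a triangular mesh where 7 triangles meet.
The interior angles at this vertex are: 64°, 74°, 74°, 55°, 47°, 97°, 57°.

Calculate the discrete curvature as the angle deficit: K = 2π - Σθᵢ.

Sum of angles = 468°. K = 360° - 468° = -108° = -3π/5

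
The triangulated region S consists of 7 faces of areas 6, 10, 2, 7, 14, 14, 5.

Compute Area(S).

6 + 10 + 2 + 7 + 14 + 14 + 5 = 58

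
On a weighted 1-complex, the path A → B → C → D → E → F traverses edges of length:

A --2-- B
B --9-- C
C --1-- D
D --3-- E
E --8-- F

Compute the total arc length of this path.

Arc length = 2 + 9 + 1 + 3 + 8 = 23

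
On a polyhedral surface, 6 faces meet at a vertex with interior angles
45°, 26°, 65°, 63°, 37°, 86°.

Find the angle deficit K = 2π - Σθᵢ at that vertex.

Sum of angles = 322°. K = 360° - 322° = 38° = 19π/90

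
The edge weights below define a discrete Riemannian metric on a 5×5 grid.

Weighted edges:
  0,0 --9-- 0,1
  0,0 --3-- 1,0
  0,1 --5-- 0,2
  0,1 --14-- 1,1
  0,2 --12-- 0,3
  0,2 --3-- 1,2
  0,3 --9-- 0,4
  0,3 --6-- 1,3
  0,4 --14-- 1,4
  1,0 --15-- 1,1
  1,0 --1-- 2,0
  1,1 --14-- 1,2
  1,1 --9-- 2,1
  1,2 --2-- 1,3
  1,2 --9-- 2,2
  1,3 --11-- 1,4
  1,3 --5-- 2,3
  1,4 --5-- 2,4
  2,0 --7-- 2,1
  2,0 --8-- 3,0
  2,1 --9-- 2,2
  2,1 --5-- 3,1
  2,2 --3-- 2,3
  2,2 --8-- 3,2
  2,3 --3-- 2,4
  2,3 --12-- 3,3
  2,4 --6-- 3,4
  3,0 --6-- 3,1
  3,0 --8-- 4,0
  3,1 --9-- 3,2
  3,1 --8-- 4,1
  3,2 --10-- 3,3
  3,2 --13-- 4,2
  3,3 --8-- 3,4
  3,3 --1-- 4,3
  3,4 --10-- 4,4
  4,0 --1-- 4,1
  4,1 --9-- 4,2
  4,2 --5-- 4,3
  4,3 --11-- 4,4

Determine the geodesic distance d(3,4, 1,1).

Shortest path: 3,4 → 2,4 → 2,3 → 1,3 → 1,2 → 1,1, total weight = 30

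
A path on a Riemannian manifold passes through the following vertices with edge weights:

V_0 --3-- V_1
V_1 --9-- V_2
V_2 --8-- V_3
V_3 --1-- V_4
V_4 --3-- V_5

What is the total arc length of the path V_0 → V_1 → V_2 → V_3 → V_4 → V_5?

Arc length = 3 + 9 + 8 + 1 + 3 = 24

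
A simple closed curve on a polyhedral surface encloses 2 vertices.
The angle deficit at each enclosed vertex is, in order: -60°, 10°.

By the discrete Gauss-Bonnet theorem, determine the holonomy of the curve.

Holonomy = total enclosed curvature = (-60°) + 10° = -50°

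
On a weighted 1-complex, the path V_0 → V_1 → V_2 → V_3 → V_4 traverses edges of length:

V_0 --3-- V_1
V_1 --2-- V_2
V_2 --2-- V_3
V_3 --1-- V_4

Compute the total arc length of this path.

Arc length = 3 + 2 + 2 + 1 = 8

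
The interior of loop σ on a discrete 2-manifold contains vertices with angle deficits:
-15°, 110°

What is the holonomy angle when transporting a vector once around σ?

Holonomy = total enclosed curvature = (-15°) + 110° = 95°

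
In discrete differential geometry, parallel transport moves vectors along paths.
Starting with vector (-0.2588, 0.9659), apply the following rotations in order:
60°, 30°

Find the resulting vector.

Total rotation: 60° + 30° = 90°. Final vector: (-0.9659, -0.2588)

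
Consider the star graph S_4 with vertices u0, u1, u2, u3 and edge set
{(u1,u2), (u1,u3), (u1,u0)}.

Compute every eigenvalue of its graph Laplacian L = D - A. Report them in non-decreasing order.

The star S_4 is the complete bipartite graph K_{1,3} (one hub of degree 3, 3 leaves of degree 1). The Laplacian spectrum of K_{p,q} is 0, p (multiplicity q−1), q (multiplicity p−1), p+q. With p = 1, q = 3: 0 once, 1 with multiplicity 2, and 4 once. (Check: trace L = sum of degrees = 6 = 2·1 + 4.)
Laplacian eigenvalues (increasing order): [0.0, 1.0, 1.0, 4.0]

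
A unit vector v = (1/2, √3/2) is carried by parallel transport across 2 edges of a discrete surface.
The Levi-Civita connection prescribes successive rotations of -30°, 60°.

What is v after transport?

Total rotation: (-30°) + 60° = 30°. Final vector: (0, 1)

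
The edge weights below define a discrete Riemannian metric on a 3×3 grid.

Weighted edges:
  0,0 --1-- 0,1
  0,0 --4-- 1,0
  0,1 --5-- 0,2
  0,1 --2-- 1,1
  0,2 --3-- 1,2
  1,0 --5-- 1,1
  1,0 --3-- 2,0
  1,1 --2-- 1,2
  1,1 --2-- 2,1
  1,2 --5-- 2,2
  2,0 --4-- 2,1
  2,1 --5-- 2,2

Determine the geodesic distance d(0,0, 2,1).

Shortest path: 0,0 → 0,1 → 1,1 → 2,1, total weight = 5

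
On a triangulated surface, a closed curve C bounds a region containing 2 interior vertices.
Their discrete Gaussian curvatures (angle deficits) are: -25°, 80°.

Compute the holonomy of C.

Holonomy = total enclosed curvature = (-25°) + 80° = 55°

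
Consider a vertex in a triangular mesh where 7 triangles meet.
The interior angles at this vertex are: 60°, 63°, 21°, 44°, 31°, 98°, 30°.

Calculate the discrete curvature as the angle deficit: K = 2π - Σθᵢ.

Sum of angles = 347°. K = 360° - 347° = 13° = 13π/180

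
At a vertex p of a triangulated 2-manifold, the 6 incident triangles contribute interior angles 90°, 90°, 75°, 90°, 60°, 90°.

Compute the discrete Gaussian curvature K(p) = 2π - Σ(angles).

Sum of angles = 495°. K = 360° - 495° = -135°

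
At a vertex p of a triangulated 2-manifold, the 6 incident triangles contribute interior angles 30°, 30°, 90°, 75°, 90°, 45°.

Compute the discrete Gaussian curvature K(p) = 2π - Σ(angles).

Sum of angles = 360°. K = 360° - 360° = 0°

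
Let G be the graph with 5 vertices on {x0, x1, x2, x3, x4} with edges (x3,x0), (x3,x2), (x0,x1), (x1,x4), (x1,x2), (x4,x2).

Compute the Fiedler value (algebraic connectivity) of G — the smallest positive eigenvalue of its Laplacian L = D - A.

Degrees: deg(x0) = 2, deg(x1) = 3, deg(x2) = 3, deg(x3) = 2, deg(x4) = 2.
L = D − A with rows/columns ordered (x0, x1, x2, x3, x4):
  [ 2, -1,  0, -1,  0]
  [-1,  3, -1,  0, -1]
  [ 0, -1,  3, -1, -1]
  [-1,  0, -1,  2,  0]
  [ 0, -1, -1,  0,  2]
Characteristic polynomial: det(λI − L) = λ(λ² − 5λ + 5)(λ² − 7λ + 11).
Roots: λ = 0; (λ² − 5λ + 5) = 0 ⇒ λ = (5 ± √5)/2 ≈ 1.382, 3.618; (λ² − 7λ + 11) = 0 ⇒ λ = (7 ± √5)/2 ≈ 2.382, 4.618.
(Check: the roots sum (with multiplicity) to 12, matching trace L = Σdeg = 2·6 = 12.)
Laplacian eigenvalues: [0.0, 1.382, 2.382, 3.618, 4.618]. Algebraic connectivity (smallest non-zero eigenvalue) = 1.382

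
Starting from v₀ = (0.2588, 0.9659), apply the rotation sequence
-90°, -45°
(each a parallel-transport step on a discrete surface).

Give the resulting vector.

Total rotation: (-90°) + (-45°) = -135°. Final vector: (0.5000, -0.8660)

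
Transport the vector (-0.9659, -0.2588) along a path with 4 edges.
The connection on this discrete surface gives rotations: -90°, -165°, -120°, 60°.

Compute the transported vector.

Total rotation: (-90°) + (-165°) + (-120°) + 60° = -315° ≡ 45° (mod 360°). Final vector: (-0.5000, -0.8660)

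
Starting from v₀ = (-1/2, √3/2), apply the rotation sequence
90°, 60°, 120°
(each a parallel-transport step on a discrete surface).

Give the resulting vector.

Total rotation: 90° + 60° + 120° = 270° ≡ -90° (mod 360°). Final vector: (0.8660, 0.5000)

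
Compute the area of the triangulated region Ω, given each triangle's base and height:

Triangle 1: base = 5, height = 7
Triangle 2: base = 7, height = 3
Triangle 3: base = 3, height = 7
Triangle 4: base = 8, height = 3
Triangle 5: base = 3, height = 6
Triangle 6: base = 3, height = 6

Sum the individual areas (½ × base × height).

(1/2)×5×7 + (1/2)×7×3 + (1/2)×3×7 + (1/2)×8×3 + (1/2)×3×6 + (1/2)×3×6 = 68.5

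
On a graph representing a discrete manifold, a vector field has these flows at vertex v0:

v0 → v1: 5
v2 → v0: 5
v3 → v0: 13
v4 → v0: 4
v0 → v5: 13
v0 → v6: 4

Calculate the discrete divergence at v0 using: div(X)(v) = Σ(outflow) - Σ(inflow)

Divergence = sum of outgoing flows = 5 + (-5) + (-13) + (-4) + 13 + 4 = 0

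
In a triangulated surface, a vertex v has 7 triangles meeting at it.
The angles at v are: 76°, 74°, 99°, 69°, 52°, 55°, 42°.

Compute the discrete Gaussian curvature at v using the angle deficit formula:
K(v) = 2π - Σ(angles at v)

Sum of angles = 467°. K = 360° - 467° = -107° = -107π/180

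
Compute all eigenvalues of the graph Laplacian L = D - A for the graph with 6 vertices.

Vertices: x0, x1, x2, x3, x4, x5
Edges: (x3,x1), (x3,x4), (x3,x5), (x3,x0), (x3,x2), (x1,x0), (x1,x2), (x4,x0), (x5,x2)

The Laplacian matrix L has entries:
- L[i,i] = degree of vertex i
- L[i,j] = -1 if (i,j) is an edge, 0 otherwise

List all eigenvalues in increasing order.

Degrees: deg(x0) = 3, deg(x1) = 3, deg(x2) = 3, deg(x3) = 5, deg(x4) = 2, deg(x5) = 2.
L = D − A with rows/columns ordered (x0, x1, x2, x3, x4, x5):
  [ 3, -1,  0, -1, -1,  0]
  [-1,  3, -1, -1,  0,  0]
  [ 0, -1,  3, -1,  0, -1]
  [-1, -1, -1,  5, -1, -1]
  [-1,  0,  0, -1,  2,  0]
  [ 0,  0, -1, -1,  0,  2]
Characteristic polynomial: det(λI − L) = λ(λ² − 5λ + 5)(λ² − 7λ + 11)(λ − 6).
Roots: λ = 0; (λ² − 5λ + 5) = 0 ⇒ λ = (5 ± √5)/2 ≈ 1.382, 3.618; (λ² − 7λ + 11) = 0 ⇒ λ = (7 ± √5)/2 ≈ 2.382, 4.618; (λ − 6) = 0 ⇒ λ = 6.
(Check: the roots sum (with multiplicity) to 18, matching trace L = Σdeg = 2·9 = 18.)
Laplacian eigenvalues (increasing order): [0.0, 1.382, 2.382, 3.618, 4.618, 6.0]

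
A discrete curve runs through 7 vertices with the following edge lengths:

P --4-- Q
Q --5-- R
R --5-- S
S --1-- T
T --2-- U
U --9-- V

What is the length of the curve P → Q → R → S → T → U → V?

Arc length = 4 + 5 + 5 + 1 + 2 + 9 = 26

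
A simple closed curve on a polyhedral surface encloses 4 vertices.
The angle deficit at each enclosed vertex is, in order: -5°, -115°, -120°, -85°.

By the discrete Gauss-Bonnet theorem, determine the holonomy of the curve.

Holonomy = total enclosed curvature = (-5°) + (-115°) + (-120°) + (-85°) = -325°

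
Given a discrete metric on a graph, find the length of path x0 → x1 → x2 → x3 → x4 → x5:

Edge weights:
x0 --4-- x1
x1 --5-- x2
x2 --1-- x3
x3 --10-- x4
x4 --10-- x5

Arc length = 4 + 5 + 1 + 10 + 10 = 30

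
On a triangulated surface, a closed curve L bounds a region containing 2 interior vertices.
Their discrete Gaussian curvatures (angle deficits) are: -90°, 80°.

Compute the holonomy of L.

Holonomy = total enclosed curvature = (-90°) + 80° = -10°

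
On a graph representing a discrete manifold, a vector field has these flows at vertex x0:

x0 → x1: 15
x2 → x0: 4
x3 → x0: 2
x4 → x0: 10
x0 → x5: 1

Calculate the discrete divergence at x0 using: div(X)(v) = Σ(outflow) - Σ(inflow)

Divergence = sum of outgoing flows = 15 + (-4) + (-2) + (-10) + 1 = 0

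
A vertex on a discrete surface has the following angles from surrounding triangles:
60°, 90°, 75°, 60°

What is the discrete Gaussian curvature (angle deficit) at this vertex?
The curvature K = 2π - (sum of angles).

Sum of angles = 285°. K = 360° - 285° = 75°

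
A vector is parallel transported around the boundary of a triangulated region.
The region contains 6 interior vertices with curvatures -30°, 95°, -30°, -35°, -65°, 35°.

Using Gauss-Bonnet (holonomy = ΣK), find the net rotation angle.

Holonomy = total enclosed curvature = (-30°) + 95° + (-30°) + (-35°) + (-65°) + 35° = -30°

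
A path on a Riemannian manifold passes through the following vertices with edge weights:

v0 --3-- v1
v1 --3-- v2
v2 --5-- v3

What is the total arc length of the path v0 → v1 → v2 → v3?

Arc length = 3 + 3 + 5 = 11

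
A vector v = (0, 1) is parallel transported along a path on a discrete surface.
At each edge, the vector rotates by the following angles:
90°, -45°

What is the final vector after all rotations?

Total rotation: 90° + (-45°) = 45°. Final vector: (-0.7071, 0.7071)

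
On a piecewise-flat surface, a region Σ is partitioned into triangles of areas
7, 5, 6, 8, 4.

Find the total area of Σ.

7 + 5 + 6 + 8 + 4 = 30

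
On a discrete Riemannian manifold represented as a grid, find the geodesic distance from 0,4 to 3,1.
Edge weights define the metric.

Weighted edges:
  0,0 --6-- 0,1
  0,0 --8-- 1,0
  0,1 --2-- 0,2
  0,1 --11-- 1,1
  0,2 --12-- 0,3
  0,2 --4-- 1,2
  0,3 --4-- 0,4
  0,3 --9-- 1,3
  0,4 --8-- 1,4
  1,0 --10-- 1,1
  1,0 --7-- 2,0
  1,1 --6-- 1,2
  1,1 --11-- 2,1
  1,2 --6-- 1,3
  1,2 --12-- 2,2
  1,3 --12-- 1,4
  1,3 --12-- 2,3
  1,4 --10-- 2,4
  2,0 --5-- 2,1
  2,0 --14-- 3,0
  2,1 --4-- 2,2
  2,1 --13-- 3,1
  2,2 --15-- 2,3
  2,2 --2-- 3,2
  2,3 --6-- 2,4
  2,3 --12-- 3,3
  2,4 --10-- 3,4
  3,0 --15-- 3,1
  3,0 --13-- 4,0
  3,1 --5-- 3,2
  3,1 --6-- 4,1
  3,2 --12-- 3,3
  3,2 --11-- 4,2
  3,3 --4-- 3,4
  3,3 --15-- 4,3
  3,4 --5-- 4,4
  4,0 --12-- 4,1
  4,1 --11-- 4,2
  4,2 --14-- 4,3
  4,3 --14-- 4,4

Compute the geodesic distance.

Shortest path: 0,4 → 0,3 → 1,3 → 1,2 → 2,2 → 3,2 → 3,1, total weight = 38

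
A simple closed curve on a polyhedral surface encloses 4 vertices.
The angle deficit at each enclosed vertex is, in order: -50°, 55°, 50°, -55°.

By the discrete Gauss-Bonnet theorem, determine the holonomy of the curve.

Holonomy = total enclosed curvature = (-50°) + 55° + 50° + (-55°) = 0°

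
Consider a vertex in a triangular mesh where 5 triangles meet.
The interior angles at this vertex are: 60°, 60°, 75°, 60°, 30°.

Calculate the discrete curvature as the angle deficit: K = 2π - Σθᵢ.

Sum of angles = 285°. K = 360° - 285° = 75° = 5π/12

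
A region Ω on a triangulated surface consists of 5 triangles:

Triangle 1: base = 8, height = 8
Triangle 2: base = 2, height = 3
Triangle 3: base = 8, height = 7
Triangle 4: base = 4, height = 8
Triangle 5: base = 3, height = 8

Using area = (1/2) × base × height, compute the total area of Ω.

(1/2)×8×8 + (1/2)×2×3 + (1/2)×8×7 + (1/2)×4×8 + (1/2)×3×8 = 91.0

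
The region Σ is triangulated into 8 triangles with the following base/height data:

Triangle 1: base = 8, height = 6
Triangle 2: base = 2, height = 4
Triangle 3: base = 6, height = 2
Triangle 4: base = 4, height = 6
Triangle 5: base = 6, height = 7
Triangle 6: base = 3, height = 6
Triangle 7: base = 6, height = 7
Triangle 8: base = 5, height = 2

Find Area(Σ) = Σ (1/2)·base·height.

(1/2)×8×6 + (1/2)×2×4 + (1/2)×6×2 + (1/2)×4×6 + (1/2)×6×7 + (1/2)×3×6 + (1/2)×6×7 + (1/2)×5×2 = 102.0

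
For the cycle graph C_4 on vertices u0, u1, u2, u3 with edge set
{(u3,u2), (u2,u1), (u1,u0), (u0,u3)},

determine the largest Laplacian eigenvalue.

The cycle graph C_n has Laplacian eigenvalues λ_k = 2 − 2cos(2πk/n), k = 0, 1, …, n−1. Here n = 4:
k=0: 2 − 2cos(0) = 0.0; k=1: 2 − 2cos(π/2) = 2.0; k=2: 2 − 2cos(π) = 4.0; k=3: 2 − 2cos(3π/2) = 2.0.
Laplacian eigenvalues: [0.0, 2.0, 2.0, 4.0]. Largest eigenvalue (spectral radius) = 4.0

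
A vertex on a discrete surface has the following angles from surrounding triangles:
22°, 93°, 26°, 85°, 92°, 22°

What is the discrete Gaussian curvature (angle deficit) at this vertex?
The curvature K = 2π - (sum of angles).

Sum of angles = 340°. K = 360° - 340° = 20° = π/9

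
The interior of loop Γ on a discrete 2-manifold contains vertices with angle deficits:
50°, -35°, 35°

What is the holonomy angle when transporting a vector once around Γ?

Holonomy = total enclosed curvature = 50° + (-35°) + 35° = 50°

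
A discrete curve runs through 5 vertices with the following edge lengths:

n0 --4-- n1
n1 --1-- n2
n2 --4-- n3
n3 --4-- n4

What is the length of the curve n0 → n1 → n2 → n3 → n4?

Arc length = 4 + 1 + 4 + 4 = 13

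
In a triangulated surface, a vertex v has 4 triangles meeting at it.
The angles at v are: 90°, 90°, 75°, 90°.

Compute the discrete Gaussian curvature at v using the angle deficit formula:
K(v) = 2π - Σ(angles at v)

Sum of angles = 345°. K = 360° - 345° = 15°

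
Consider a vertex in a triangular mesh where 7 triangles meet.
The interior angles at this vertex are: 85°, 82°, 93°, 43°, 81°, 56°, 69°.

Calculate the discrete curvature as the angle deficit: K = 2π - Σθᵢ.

Sum of angles = 509°. K = 360° - 509° = -149° = -149π/180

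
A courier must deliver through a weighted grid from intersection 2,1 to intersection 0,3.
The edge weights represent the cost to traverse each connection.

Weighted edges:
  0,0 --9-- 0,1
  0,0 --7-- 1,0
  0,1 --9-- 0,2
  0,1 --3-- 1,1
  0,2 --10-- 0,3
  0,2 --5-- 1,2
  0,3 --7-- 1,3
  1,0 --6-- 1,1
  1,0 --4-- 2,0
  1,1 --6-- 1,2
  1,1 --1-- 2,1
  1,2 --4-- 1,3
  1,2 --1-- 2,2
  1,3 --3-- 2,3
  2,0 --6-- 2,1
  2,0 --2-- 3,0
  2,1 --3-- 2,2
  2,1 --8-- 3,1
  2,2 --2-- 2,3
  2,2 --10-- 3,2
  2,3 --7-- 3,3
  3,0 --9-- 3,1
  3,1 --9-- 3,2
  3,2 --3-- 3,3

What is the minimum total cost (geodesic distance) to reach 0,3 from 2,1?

Shortest path: 2,1 → 2,2 → 1,2 → 1,3 → 0,3, total weight = 15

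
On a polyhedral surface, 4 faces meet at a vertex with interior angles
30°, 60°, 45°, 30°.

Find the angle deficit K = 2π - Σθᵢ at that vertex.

Sum of angles = 165°. K = 360° - 165° = 195°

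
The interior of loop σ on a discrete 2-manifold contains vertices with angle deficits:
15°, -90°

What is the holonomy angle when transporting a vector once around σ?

Holonomy = total enclosed curvature = 15° + (-90°) = -75°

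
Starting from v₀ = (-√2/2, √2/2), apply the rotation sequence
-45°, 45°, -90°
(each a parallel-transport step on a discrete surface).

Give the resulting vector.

Total rotation: (-45°) + 45° + (-90°) = -90°. Final vector: (0.7071, 0.7071)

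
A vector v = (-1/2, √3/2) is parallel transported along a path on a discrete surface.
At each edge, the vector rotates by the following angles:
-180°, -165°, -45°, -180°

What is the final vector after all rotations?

Total rotation: (-180°) + (-165°) + (-45°) + (-180°) = -570° ≡ 150° (mod 360°). Final vector: (0, -1)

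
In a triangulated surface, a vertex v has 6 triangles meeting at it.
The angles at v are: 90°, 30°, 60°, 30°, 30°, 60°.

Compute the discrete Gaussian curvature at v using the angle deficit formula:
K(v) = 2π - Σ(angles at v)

Sum of angles = 300°. K = 360° - 300° = 60°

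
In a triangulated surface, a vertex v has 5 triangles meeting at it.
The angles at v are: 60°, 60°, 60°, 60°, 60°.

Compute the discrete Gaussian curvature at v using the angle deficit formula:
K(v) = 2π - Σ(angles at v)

Sum of angles = 300°. K = 360° - 300° = 60°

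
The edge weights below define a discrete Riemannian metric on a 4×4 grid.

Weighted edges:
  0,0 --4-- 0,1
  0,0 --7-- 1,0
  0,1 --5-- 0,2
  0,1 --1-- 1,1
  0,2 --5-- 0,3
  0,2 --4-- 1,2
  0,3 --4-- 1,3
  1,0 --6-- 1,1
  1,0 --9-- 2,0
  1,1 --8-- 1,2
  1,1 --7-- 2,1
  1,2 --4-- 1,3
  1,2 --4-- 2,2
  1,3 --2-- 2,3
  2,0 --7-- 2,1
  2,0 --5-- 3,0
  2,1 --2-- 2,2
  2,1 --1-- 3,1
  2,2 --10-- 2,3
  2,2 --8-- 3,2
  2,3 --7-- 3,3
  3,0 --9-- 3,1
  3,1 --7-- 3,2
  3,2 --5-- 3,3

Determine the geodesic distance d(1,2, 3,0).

Shortest path: 1,2 → 2,2 → 2,1 → 3,1 → 3,0, total weight = 16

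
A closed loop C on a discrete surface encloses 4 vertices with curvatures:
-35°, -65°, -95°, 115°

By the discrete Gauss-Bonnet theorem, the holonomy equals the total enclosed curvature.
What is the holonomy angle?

Holonomy = total enclosed curvature = (-35°) + (-65°) + (-95°) + 115° = -80°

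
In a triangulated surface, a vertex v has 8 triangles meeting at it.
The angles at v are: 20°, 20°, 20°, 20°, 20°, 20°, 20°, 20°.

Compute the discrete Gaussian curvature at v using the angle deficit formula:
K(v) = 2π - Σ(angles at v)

Sum of angles = 160°. K = 360° - 160° = 200°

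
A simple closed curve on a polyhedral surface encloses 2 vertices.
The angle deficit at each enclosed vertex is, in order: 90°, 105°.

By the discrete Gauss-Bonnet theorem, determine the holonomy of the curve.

Holonomy = total enclosed curvature = 90° + 105° = 195°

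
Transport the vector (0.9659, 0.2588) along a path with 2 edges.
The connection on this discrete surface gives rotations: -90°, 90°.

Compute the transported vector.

Total rotation: (-90°) + 90° = 0°. Final vector: (0.9659, 0.2588)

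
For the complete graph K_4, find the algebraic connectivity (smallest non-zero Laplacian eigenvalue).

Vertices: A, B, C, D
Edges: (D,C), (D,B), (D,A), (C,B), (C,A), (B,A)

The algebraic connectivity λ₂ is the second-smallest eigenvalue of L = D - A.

For the complete graph K_n, L = nI − J (J = all-ones matrix). J has eigenvalues n (once, eigenvector 𝟙) and 0 (multiplicity n−1), so L has eigenvalues 0 (once) and n (multiplicity n−1). Here n = 4: eigenvalue 0 once and 4 with multiplicity 3.
Laplacian eigenvalues: [0.0, 4.0, 4.0, 4.0]. Algebraic connectivity (smallest non-zero eigenvalue) = 4.0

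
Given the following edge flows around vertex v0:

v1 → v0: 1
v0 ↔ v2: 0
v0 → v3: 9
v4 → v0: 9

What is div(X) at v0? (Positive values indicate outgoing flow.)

Divergence = sum of outgoing flows = (-1) + 0 + 9 + (-9) = -1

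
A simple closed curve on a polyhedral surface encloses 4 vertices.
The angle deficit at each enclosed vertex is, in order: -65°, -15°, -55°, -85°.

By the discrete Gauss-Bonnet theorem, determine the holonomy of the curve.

Holonomy = total enclosed curvature = (-65°) + (-15°) + (-55°) + (-85°) = -220°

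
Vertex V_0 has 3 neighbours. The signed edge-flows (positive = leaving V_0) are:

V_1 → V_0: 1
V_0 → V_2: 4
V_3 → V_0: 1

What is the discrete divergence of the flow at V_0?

Divergence = sum of outgoing flows = (-1) + 4 + (-1) = 2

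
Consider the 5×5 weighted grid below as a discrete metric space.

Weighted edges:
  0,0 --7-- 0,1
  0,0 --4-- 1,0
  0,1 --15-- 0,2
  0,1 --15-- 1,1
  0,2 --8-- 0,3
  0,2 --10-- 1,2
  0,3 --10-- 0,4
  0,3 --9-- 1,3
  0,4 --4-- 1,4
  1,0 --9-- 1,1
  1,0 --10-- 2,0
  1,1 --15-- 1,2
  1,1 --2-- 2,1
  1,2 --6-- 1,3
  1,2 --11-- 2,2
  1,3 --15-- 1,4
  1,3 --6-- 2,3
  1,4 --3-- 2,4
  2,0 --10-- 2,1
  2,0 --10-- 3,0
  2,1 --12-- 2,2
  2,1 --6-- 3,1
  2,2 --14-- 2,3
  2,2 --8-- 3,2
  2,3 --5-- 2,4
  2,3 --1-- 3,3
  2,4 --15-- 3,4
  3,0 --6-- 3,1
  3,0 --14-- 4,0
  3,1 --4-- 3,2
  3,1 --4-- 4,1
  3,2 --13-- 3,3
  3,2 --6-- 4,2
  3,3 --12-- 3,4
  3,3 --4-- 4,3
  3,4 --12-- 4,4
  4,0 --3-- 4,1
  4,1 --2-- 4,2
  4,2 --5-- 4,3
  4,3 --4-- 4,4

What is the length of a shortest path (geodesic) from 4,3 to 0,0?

Shortest path: 4,3 → 4,2 → 4,1 → 3,1 → 2,1 → 1,1 → 1,0 → 0,0, total weight = 32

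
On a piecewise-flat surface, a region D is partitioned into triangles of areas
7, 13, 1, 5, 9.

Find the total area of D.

7 + 13 + 1 + 5 + 9 = 35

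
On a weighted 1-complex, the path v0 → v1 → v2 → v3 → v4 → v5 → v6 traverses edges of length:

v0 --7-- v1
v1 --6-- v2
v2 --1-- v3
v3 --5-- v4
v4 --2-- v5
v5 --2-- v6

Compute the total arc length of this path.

Arc length = 7 + 6 + 1 + 5 + 2 + 2 = 23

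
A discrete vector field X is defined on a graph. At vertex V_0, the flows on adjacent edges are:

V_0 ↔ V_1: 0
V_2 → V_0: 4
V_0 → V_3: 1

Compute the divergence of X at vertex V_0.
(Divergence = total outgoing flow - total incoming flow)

Divergence = sum of outgoing flows = 0 + (-4) + 1 = -3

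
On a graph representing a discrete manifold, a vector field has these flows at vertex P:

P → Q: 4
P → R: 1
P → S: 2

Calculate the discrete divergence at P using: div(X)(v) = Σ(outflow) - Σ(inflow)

Divergence = sum of outgoing flows = 4 + 1 + 2 = 7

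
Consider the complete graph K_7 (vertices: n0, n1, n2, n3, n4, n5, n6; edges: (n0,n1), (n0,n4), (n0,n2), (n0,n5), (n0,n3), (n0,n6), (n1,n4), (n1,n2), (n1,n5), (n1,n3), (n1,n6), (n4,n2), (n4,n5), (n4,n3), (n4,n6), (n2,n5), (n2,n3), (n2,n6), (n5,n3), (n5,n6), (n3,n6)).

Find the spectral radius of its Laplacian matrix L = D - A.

For the complete graph K_n, L = nI − J (J = all-ones matrix). J has eigenvalues n (once, eigenvector 𝟙) and 0 (multiplicity n−1), so L has eigenvalues 0 (once) and n (multiplicity n−1). Here n = 7: eigenvalue 0 once and 7 with multiplicity 6.
Laplacian eigenvalues: [0.0, 7.0, 7.0, 7.0, 7.0, 7.0, 7.0]. Largest eigenvalue (spectral radius) = 7.0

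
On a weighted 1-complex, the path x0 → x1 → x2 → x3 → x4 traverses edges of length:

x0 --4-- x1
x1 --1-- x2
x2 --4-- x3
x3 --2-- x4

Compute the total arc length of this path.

Arc length = 4 + 1 + 4 + 2 = 11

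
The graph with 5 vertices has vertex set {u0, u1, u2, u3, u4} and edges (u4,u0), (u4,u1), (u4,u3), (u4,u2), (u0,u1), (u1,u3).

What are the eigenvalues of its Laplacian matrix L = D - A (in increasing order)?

Degrees: deg(u0) = 2, deg(u1) = 3, deg(u2) = 1, deg(u3) = 2, deg(u4) = 4.
L = D − A with rows/columns ordered (u0, u1, u2, u3, u4):
  [ 2, -1,  0,  0, -1]
  [-1,  3,  0, -1, -1]
  [ 0,  0,  1,  0, -1]
  [ 0, -1,  0,  2, -1]
  [-1, -1, -1, -1,  4]
Characteristic polynomial: det(λI − L) = λ(λ − 1)(λ − 2)(λ − 4)(λ − 5).
Roots: λ = 0; (λ − 1) = 0 ⇒ λ = 1; (λ − 2) = 0 ⇒ λ = 2; (λ − 4) = 0 ⇒ λ = 4; (λ − 5) = 0 ⇒ λ = 5.
(Check: the roots sum (with multiplicity) to 12, matching trace L = Σdeg = 2·6 = 12.)
Laplacian eigenvalues (increasing order): [0.0, 1.0, 2.0, 4.0, 5.0]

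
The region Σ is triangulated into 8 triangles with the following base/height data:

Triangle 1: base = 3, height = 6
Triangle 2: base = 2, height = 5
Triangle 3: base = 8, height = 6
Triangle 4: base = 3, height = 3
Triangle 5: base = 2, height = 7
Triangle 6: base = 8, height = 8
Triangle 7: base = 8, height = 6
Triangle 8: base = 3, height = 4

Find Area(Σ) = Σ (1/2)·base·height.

(1/2)×3×6 + (1/2)×2×5 + (1/2)×8×6 + (1/2)×3×3 + (1/2)×2×7 + (1/2)×8×8 + (1/2)×8×6 + (1/2)×3×4 = 111.5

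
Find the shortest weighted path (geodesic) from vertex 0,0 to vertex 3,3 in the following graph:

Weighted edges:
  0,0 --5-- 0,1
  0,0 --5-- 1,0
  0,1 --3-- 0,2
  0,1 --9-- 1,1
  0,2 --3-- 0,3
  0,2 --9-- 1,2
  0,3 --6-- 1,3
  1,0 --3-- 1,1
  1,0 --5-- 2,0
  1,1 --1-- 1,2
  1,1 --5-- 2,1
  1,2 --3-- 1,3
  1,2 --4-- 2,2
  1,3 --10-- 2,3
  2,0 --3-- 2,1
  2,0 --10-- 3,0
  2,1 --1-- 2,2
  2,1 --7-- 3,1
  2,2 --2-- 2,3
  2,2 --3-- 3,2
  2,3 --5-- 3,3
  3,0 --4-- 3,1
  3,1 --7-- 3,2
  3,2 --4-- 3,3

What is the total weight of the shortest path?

Shortest path: 0,0 → 1,0 → 1,1 → 1,2 → 2,2 → 2,3 → 3,3, total weight = 20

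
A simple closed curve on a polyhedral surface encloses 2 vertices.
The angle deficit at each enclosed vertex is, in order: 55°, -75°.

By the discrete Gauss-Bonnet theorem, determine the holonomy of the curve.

Holonomy = total enclosed curvature = 55° + (-75°) = -20°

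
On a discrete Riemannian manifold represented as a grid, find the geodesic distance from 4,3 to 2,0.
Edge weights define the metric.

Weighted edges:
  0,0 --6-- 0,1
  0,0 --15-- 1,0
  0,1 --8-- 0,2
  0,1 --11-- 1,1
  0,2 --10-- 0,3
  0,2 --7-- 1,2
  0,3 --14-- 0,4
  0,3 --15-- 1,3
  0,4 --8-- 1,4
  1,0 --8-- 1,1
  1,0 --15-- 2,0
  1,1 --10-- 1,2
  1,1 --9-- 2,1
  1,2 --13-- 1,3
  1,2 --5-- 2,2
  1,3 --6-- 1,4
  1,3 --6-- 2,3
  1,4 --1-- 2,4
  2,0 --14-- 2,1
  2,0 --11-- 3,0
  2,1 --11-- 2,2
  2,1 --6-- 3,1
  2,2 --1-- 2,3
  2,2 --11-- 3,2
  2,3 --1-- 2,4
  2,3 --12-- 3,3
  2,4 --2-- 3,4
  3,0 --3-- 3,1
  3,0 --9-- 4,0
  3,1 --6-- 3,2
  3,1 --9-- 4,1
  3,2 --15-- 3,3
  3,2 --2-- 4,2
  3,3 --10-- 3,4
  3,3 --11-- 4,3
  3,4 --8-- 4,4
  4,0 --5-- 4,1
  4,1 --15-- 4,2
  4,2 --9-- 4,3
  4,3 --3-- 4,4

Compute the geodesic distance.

Shortest path: 4,3 → 4,2 → 3,2 → 3,1 → 3,0 → 2,0, total weight = 31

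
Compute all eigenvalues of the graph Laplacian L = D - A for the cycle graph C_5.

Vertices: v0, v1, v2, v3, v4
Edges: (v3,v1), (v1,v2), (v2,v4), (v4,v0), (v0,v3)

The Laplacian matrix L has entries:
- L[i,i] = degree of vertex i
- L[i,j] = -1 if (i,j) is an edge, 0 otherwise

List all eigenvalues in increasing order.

The cycle graph C_n has Laplacian eigenvalues λ_k = 2 − 2cos(2πk/n), k = 0, 1, …, n−1. Here n = 5:
k=0: 2 − 2cos(0) = 0.0; k=1: 2 − 2cos(2π/5) = 1.382; k=2: 2 − 2cos(4π/5) = 3.618; k=3: 2 − 2cos(6π/5) = 3.618; k=4: 2 − 2cos(8π/5) = 1.382.
Laplacian eigenvalues (increasing order): [0.0, 1.382, 1.382, 3.618, 3.618]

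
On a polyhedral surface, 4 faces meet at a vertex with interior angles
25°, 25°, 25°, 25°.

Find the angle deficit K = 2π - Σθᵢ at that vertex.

Sum of angles = 100°. K = 360° - 100° = 260°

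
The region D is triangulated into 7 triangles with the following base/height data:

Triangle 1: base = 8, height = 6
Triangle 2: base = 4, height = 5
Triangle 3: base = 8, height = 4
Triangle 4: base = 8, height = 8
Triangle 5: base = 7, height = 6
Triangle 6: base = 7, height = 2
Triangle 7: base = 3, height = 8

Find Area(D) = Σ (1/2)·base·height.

(1/2)×8×6 + (1/2)×4×5 + (1/2)×8×4 + (1/2)×8×8 + (1/2)×7×6 + (1/2)×7×2 + (1/2)×3×8 = 122.0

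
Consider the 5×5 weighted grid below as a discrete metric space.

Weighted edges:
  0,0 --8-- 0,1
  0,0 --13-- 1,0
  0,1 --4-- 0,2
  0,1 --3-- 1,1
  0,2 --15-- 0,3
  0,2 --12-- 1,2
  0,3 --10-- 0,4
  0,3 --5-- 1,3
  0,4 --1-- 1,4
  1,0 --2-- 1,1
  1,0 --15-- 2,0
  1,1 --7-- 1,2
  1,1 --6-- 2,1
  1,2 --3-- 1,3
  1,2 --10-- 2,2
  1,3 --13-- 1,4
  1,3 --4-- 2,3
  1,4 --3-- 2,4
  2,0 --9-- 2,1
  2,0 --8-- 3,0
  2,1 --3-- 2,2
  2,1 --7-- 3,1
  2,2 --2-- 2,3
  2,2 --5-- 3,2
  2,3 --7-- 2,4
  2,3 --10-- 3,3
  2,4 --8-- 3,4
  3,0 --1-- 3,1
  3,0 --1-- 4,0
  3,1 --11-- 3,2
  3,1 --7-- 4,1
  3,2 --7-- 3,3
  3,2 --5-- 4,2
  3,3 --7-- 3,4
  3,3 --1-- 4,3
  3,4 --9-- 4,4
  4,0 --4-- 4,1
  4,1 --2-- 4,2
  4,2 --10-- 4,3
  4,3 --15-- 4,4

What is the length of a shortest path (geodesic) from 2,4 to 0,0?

Shortest path: 2,4 → 2,3 → 2,2 → 2,1 → 1,1 → 0,1 → 0,0, total weight = 29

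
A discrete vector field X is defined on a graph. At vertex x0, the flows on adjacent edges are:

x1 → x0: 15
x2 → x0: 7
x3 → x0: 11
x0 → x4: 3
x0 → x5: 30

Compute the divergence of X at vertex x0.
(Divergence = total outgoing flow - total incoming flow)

Divergence = sum of outgoing flows = (-15) + (-7) + (-11) + 3 + 30 = 0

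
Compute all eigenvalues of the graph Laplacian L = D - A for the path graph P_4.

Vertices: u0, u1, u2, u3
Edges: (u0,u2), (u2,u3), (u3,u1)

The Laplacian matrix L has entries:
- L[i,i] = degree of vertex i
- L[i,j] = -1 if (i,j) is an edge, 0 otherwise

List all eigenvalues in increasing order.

The path graph P_n has Laplacian eigenvalues λ_k = 2 − 2cos(kπ/n), k = 0, 1, …, n−1. Here n = 4:
k=0: 2 − 2cos(0) = 0.0; k=1: 2 − 2cos(π/4) = 0.5858; k=2: 2 − 2cos(π/2) = 2.0; k=3: 2 − 2cos(3π/4) = 3.4142.
Laplacian eigenvalues (increasing order): [0.0, 0.5858, 2.0, 3.4142]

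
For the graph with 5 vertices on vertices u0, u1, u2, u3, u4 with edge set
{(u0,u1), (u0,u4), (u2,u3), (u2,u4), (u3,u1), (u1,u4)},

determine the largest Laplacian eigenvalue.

Degrees: deg(u0) = 2, deg(u1) = 3, deg(u2) = 2, deg(u3) = 2, deg(u4) = 3.
L = D − A with rows/columns ordered (u0, u1, u2, u3, u4):
  [ 2, -1,  0,  0, -1]
  [-1,  3,  0, -1, -1]
  [ 0,  0,  2, -1, -1]
  [ 0, -1, -1,  2,  0]
  [-1, -1, -1,  0,  3]
Characteristic polynomial: det(λI − L) = λ(λ² − 5λ + 5)(λ² − 7λ + 11).
Roots: λ = 0; (λ² − 5λ + 5) = 0 ⇒ λ = (5 ± √5)/2 ≈ 1.382, 3.618; (λ² − 7λ + 11) = 0 ⇒ λ = (7 ± √5)/2 ≈ 2.382, 4.618.
(Check: the roots sum (with multiplicity) to 12, matching trace L = Σdeg = 2·6 = 12.)
Laplacian eigenvalues: [0.0, 1.382, 2.382, 3.618, 4.618]. Largest eigenvalue (spectral radius) = 4.618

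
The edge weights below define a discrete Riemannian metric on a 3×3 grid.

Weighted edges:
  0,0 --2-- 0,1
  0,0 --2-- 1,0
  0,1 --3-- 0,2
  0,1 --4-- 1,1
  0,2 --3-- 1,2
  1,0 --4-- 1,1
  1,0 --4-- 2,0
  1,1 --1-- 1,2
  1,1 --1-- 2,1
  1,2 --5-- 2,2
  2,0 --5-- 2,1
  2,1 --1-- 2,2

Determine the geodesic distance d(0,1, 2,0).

Shortest path: 0,1 → 0,0 → 1,0 → 2,0, total weight = 8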